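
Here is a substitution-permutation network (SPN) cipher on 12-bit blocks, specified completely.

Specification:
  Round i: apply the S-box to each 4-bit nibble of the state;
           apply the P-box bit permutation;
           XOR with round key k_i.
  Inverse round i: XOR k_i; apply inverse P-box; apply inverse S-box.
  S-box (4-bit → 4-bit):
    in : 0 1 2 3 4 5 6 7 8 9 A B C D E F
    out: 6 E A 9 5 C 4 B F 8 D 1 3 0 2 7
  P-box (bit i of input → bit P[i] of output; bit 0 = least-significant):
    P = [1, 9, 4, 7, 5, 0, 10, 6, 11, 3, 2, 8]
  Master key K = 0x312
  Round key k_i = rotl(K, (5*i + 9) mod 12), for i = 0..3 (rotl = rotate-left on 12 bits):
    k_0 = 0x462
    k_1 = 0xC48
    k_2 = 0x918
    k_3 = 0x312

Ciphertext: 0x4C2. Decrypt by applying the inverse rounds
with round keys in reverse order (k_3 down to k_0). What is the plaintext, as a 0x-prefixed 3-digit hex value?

0x0D0

s_0 = ciphertext = 0x4C2
s_1 = InvRound(s_0, k_3) = 0x951
s_2 = InvRound(s_1, k_2) = 0xE2D
s_3 = InvRound(s_2, k_1) = 0x67E
s_4 = InvRound(s_3, k_0) = 0x0D0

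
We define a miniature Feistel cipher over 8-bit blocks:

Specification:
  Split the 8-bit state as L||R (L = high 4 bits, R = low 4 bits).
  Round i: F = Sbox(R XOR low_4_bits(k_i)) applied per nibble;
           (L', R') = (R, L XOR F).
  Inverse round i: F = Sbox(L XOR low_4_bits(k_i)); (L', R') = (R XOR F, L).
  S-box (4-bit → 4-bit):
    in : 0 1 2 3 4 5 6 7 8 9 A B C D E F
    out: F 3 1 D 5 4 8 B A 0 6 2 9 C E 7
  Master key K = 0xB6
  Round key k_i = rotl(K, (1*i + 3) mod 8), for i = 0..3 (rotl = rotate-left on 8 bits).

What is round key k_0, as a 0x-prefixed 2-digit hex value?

0xB5

K = 0xB6
k_0 = rotl(K, (1*0+3) mod 8) = rotl(K, 3) = 0xB5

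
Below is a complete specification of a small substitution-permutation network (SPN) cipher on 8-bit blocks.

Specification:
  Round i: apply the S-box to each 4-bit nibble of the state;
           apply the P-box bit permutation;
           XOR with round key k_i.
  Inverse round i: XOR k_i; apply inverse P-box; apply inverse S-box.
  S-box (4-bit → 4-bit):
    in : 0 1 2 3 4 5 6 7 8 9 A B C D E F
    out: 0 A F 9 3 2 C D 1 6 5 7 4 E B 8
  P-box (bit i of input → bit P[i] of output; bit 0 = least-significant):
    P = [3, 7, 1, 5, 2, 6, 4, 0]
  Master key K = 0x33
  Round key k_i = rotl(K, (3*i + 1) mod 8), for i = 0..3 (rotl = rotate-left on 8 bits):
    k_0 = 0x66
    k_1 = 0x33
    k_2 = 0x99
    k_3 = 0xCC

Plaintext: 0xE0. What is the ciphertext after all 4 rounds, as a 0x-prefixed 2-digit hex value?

0x59

s_0 = plaintext = 0xE0
s_1 = Round(s_0, k_0) = 0x23
s_2 = Round(s_1, k_1) = 0x4E
s_3 = Round(s_2, k_2) = 0x75
s_4 = Round(s_3, k_3) = 0x59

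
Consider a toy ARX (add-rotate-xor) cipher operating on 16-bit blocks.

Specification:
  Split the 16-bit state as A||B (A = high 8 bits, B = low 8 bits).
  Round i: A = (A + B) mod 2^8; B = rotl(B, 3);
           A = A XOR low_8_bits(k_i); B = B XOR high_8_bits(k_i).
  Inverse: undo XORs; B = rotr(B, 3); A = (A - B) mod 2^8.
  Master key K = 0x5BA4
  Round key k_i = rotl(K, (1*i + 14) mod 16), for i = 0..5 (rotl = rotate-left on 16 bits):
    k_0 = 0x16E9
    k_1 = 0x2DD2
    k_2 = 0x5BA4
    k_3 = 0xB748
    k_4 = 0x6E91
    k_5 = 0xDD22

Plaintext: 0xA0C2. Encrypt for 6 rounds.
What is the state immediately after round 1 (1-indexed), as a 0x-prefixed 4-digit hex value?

s_0 = plaintext = 0xA0C2
s_1 = Round(s_0, k_0) = 0x8B00
s_2 = Round(s_1, k_1) = 0x592D
s_3 = Round(s_2, k_2) = 0x2232
s_4 = Round(s_3, k_3) = 0x1C26
s_5 = Round(s_4, k_4) = 0xD35F
s_6 = Round(s_5, k_5) = 0x1027

0x8B00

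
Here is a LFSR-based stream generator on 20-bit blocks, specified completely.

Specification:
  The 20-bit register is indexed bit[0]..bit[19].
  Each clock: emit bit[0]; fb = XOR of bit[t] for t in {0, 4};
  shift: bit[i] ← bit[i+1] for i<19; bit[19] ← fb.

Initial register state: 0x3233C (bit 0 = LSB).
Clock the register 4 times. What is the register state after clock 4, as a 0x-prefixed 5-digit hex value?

0xF3233

reg_0 = 0x3233C
clock 1: out=0, reg = 0x9919E
clock 2: out=0, reg = 0xCC8CF
clock 3: out=1, reg = 0xE6467
clock 4: out=1, reg = 0xF3233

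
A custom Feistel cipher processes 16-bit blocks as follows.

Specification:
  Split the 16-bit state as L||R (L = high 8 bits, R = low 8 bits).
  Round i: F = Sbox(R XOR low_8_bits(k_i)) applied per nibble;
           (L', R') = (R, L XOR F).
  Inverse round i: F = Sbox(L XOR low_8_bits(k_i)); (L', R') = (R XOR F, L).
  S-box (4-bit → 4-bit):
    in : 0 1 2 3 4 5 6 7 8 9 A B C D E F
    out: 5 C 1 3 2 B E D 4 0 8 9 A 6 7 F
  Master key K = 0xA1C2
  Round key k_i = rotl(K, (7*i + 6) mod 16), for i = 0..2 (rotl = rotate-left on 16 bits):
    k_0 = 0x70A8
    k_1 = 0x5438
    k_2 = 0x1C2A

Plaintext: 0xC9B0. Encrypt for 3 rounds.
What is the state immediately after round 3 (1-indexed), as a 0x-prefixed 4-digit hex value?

0x8B81

s_0 = plaintext = 0xC9B0
s_1 = Round(s_0, k_0) = 0xB00D
s_2 = Round(s_1, k_1) = 0x0D8B
s_3 = Round(s_2, k_2) = 0x8B81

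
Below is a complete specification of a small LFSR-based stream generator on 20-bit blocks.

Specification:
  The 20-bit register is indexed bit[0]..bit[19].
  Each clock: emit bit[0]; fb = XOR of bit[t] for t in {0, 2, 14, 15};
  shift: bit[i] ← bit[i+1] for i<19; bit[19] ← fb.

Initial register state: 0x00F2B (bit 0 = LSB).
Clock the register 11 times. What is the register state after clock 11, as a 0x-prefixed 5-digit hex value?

0x90201

reg_0 = 0x00F2B
clock 1: out=1, reg = 0x80795
clock 2: out=1, reg = 0x403CA
clock 3: out=0, reg = 0x201E5
clock 4: out=1, reg = 0x100F2
clock 5: out=0, reg = 0x08079
clock 6: out=1, reg = 0x0403C
clock 7: out=0, reg = 0x0201E
clock 8: out=0, reg = 0x8100F
clock 9: out=1, reg = 0x40807
clock 10: out=1, reg = 0x20403
clock 11: out=1, reg = 0x90201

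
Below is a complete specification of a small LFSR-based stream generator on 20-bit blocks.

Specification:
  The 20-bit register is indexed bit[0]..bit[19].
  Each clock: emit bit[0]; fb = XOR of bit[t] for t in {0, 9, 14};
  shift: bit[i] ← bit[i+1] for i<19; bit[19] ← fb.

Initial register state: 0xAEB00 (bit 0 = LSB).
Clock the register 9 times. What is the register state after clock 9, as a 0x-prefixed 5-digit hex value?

0xEF575

reg_0 = 0xAEB00
clock 1: out=0, reg = 0x57580
clock 2: out=0, reg = 0xABAC0
clock 3: out=0, reg = 0xD5D60
clock 4: out=0, reg = 0xEAEB0
clock 5: out=0, reg = 0xF5758
clock 6: out=0, reg = 0x7ABAC
clock 7: out=0, reg = 0xBD5D6
clock 8: out=0, reg = 0xDEAEB
clock 9: out=1, reg = 0xEF575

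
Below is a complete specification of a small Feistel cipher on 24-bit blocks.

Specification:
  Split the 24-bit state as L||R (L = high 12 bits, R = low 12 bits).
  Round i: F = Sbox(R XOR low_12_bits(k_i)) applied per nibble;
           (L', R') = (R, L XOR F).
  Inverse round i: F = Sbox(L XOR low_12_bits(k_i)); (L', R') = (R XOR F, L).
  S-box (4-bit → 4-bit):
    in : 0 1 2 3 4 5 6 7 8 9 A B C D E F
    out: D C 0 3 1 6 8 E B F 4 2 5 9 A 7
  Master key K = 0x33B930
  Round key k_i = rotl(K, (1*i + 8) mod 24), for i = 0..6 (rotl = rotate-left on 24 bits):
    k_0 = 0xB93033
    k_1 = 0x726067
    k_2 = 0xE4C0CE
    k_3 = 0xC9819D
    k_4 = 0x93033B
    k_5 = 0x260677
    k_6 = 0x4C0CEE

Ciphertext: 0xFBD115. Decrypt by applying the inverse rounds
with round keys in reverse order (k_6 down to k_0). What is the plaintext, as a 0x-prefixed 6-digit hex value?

s_0 = ciphertext = 0xFBD115
s_1 = InvRound(s_0, k_6) = 0x276FBD
s_2 = InvRound(s_1, k_5) = 0xE61276
s_3 = InvRound(s_2, k_4) = 0xB12E61
s_4 = InvRound(s_3, k_3) = 0xAD6B12
s_5 = InvRound(s_4, k_2) = 0xFD9AD6
s_6 = InvRound(s_5, k_1) = 0xDFCFD9
s_7 = InvRound(s_6, k_0) = 0x68EDFC

0x68EDFC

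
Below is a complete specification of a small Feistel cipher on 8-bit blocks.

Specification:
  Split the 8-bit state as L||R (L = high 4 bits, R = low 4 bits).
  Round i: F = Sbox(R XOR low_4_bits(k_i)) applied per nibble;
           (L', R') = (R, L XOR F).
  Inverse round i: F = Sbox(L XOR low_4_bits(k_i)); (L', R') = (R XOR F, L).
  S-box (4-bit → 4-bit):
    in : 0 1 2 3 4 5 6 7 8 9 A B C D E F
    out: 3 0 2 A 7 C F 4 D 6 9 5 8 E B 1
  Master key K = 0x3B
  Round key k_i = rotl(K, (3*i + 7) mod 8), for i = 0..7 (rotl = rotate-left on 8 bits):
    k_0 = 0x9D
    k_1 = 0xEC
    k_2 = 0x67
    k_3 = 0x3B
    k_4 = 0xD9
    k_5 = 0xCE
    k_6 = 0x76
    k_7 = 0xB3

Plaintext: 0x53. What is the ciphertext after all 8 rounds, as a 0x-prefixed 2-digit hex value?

0x03

s_0 = plaintext = 0x53
s_1 = Round(s_0, k_0) = 0x3E
s_2 = Round(s_1, k_1) = 0xE1
s_3 = Round(s_2, k_2) = 0x11
s_4 = Round(s_3, k_3) = 0x18
s_5 = Round(s_4, k_4) = 0x81
s_6 = Round(s_5, k_5) = 0x19
s_7 = Round(s_6, k_6) = 0x90
s_8 = Round(s_7, k_7) = 0x03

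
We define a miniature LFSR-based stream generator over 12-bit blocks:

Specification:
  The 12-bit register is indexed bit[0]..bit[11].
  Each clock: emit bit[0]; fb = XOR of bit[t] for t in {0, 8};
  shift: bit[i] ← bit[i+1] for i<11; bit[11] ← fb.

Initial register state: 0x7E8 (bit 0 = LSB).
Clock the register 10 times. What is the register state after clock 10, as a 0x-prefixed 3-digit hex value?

0x87D

reg_0 = 0x7E8
clock 1: out=0, reg = 0xBF4
clock 2: out=0, reg = 0xDFA
clock 3: out=0, reg = 0xEFD
clock 4: out=1, reg = 0xF7E
clock 5: out=0, reg = 0xFBF
clock 6: out=1, reg = 0x7DF
clock 7: out=1, reg = 0x3EF
clock 8: out=1, reg = 0x1F7
clock 9: out=1, reg = 0x0FB
clock 10: out=1, reg = 0x87D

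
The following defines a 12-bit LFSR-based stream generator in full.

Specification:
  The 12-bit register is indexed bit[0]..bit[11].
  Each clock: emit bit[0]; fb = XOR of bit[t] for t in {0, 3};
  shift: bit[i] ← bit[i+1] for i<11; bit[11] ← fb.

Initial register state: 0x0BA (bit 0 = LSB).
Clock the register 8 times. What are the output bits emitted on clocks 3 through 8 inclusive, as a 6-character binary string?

011101

reg_0 = 0x0BA
clock 1: out=0, reg = 0x85D
clock 2: out=1, reg = 0x42E
clock 3: out=0, reg = 0xA17
clock 4: out=1, reg = 0xD0B
clock 5: out=1, reg = 0x685
clock 6: out=1, reg = 0xB42
clock 7: out=0, reg = 0x5A1
clock 8: out=1, reg = 0xAD0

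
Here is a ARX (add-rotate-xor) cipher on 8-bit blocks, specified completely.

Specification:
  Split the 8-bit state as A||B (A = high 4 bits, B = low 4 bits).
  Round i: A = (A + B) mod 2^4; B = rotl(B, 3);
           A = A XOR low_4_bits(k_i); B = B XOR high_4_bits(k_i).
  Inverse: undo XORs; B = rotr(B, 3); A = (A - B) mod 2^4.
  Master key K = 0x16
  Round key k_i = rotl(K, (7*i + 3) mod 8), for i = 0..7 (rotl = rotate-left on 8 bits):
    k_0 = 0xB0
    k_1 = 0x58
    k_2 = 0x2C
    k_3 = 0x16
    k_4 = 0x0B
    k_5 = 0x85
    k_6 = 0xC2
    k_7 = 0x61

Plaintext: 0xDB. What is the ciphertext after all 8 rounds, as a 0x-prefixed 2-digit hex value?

s_0 = plaintext = 0xDB
s_1 = Round(s_0, k_0) = 0x86
s_2 = Round(s_1, k_1) = 0x66
s_3 = Round(s_2, k_2) = 0x01
s_4 = Round(s_3, k_3) = 0x79
s_5 = Round(s_4, k_4) = 0xBC
s_6 = Round(s_5, k_5) = 0x2E
s_7 = Round(s_6, k_6) = 0x2B
s_8 = Round(s_7, k_7) = 0xCB

0xCB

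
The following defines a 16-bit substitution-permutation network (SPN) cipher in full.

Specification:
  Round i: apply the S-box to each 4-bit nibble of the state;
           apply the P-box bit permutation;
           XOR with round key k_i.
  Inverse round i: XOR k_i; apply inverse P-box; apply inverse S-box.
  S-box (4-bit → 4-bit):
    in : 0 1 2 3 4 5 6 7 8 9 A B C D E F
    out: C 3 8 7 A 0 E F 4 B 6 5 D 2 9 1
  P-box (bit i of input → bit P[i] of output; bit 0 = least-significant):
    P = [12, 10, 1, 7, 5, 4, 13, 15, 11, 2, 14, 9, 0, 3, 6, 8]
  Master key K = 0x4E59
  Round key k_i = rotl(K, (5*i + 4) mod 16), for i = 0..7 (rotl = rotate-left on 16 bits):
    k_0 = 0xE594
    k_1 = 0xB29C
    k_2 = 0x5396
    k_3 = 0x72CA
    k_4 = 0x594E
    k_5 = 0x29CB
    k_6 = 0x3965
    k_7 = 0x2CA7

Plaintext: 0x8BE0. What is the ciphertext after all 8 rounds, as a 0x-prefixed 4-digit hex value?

0x1E7B

s_0 = plaintext = 0x8BE0
s_1 = Round(s_0, k_0) = 0x2D76
s_2 = Round(s_1, k_1) = 0x172A
s_3 = Round(s_2, k_2) = 0x9D99
s_4 = Round(s_3, k_3) = 0xE777
s_5 = Round(s_4, k_4) = 0xA6F9
s_6 = Round(s_5, k_5) = 0x7F27
s_7 = Round(s_6, k_6) = 0xA4AE
s_8 = Round(s_7, k_7) = 0x1E7B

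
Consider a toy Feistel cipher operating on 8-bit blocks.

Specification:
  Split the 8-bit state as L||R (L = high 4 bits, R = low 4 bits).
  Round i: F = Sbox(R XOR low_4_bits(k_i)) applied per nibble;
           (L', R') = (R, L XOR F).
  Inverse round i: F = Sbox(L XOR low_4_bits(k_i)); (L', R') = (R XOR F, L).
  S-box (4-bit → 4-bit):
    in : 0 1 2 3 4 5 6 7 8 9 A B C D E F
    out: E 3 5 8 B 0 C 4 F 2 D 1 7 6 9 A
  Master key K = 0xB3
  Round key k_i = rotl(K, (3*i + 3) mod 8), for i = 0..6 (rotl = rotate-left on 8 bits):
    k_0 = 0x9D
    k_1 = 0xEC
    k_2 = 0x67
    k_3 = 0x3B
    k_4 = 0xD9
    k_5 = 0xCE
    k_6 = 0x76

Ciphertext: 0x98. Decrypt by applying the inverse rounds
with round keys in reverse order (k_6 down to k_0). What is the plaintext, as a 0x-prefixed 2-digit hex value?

0xD6

s_0 = ciphertext = 0x98
s_1 = InvRound(s_0, k_6) = 0x29
s_2 = InvRound(s_1, k_5) = 0xE2
s_3 = InvRound(s_2, k_4) = 0x6E
s_4 = InvRound(s_3, k_3) = 0x86
s_5 = InvRound(s_4, k_2) = 0xC8
s_6 = InvRound(s_5, k_1) = 0x6C
s_7 = InvRound(s_6, k_0) = 0xD6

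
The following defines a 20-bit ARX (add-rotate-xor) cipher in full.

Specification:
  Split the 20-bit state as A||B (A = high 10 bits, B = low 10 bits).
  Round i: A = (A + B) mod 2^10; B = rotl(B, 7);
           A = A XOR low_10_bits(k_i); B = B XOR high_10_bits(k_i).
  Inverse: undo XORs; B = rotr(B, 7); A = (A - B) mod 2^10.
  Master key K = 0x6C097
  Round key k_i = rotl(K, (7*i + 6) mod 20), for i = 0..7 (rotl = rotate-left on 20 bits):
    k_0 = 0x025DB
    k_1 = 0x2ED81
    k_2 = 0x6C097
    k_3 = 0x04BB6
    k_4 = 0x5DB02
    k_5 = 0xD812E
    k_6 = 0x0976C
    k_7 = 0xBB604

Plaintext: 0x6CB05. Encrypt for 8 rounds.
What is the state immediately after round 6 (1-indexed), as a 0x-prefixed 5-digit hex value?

0x32817

s_0 = plaintext = 0x6CB05
s_1 = Round(s_0, k_0) = 0x5B2E9
s_2 = Round(s_1, k_1) = 0x75066
s_3 = Round(s_2, k_2) = 0xAB6BC
s_4 = Round(s_3, k_3) = 0xB7E45
s_5 = Round(s_4, k_4) = 0x89BBE
s_6 = Round(s_5, k_5) = 0x32817
s_7 = Round(s_6, k_6) = 0xE37A7
s_8 = Round(s_7, k_7) = 0x4C119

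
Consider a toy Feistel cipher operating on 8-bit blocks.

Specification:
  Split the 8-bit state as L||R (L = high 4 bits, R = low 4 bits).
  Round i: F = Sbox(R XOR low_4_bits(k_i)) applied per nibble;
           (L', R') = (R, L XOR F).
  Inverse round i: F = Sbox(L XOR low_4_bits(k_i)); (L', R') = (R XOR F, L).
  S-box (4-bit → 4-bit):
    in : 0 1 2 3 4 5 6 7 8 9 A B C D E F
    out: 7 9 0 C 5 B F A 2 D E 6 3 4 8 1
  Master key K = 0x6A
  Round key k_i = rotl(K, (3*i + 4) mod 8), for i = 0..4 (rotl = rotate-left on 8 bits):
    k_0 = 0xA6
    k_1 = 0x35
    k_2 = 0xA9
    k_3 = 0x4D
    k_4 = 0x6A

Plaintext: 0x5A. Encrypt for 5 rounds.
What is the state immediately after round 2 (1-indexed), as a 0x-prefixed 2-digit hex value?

s_0 = plaintext = 0x5A
s_1 = Round(s_0, k_0) = 0xA6
s_2 = Round(s_1, k_1) = 0x66
s_3 = Round(s_2, k_2) = 0x67
s_4 = Round(s_3, k_3) = 0x78
s_5 = Round(s_4, k_4) = 0x87

0x66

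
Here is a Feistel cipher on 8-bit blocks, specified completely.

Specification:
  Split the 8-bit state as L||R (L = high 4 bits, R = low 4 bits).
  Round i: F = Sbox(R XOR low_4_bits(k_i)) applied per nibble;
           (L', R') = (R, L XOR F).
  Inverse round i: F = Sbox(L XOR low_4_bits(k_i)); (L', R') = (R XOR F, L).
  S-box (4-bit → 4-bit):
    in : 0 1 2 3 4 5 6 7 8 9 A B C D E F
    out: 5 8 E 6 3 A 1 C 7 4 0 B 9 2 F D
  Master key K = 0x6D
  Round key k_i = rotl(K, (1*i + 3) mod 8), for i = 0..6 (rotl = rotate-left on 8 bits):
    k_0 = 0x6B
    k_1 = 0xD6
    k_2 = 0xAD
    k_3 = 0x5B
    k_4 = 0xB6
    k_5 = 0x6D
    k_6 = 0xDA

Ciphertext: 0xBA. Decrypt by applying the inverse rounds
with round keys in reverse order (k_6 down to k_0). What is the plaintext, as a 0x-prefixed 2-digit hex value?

0xD2

s_0 = ciphertext = 0xBA
s_1 = InvRound(s_0, k_6) = 0x2B
s_2 = InvRound(s_1, k_5) = 0x62
s_3 = InvRound(s_2, k_4) = 0x76
s_4 = InvRound(s_3, k_3) = 0xF7
s_5 = InvRound(s_4, k_2) = 0x9F
s_6 = InvRound(s_5, k_1) = 0x29
s_7 = InvRound(s_6, k_0) = 0xD2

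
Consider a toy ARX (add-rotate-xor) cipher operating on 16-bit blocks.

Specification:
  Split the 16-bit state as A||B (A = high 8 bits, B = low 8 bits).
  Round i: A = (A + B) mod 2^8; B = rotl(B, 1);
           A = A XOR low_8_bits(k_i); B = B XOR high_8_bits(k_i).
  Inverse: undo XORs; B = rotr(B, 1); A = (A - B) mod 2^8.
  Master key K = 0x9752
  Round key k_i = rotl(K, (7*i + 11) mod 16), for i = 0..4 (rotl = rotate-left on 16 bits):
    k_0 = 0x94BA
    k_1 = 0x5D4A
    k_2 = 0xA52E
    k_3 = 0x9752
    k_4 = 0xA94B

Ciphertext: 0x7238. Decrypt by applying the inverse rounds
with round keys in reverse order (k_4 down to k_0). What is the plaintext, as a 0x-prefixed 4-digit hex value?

s_0 = ciphertext = 0x7238
s_1 = InvRound(s_0, k_4) = 0x71C8
s_2 = InvRound(s_1, k_3) = 0x74AF
s_3 = InvRound(s_2, k_2) = 0x5505
s_4 = InvRound(s_3, k_1) = 0xF32C
s_5 = InvRound(s_4, k_0) = 0xED5C

0xED5C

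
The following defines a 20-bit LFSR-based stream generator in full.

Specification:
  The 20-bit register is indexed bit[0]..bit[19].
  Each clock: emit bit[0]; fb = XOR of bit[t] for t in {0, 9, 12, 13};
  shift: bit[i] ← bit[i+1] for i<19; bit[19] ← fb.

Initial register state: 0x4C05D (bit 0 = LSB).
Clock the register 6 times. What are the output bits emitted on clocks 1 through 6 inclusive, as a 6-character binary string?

reg_0 = 0x4C05D
clock 1: out=1, reg = 0xA602E
clock 2: out=0, reg = 0xD3017
clock 3: out=1, reg = 0xE980B
clock 4: out=1, reg = 0x74C05
clock 5: out=1, reg = 0xBA602
clock 6: out=0, reg = 0x5D301

101110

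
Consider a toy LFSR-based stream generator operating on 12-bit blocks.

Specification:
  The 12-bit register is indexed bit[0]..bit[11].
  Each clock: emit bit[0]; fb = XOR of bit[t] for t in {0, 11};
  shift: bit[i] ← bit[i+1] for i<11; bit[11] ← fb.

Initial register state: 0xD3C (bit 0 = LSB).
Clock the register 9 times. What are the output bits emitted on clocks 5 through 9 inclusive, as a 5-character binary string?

reg_0 = 0xD3C
clock 1: out=0, reg = 0xE9E
clock 2: out=0, reg = 0xF4F
clock 3: out=1, reg = 0x7A7
clock 4: out=1, reg = 0xBD3
clock 5: out=1, reg = 0x5E9
clock 6: out=1, reg = 0xAF4
clock 7: out=0, reg = 0xD7A
clock 8: out=0, reg = 0xEBD
clock 9: out=1, reg = 0x75E

11001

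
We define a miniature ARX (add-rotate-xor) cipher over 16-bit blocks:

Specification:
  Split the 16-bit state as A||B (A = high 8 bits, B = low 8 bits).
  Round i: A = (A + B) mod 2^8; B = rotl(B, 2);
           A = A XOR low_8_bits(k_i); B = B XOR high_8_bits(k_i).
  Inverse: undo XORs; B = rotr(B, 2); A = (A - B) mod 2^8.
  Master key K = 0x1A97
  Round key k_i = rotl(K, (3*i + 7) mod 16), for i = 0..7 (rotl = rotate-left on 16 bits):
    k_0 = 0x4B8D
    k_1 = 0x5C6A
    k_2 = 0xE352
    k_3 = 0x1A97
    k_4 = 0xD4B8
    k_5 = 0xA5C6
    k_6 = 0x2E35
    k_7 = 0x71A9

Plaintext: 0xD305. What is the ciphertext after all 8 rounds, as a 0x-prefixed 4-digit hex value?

s_0 = plaintext = 0xD305
s_1 = Round(s_0, k_0) = 0x555F
s_2 = Round(s_1, k_1) = 0xDE21
s_3 = Round(s_2, k_2) = 0xAD67
s_4 = Round(s_3, k_3) = 0x8387
s_5 = Round(s_4, k_4) = 0xB2CA
s_6 = Round(s_5, k_5) = 0xBA8E
s_7 = Round(s_6, k_6) = 0x7D14
s_8 = Round(s_7, k_7) = 0x3821

0x3821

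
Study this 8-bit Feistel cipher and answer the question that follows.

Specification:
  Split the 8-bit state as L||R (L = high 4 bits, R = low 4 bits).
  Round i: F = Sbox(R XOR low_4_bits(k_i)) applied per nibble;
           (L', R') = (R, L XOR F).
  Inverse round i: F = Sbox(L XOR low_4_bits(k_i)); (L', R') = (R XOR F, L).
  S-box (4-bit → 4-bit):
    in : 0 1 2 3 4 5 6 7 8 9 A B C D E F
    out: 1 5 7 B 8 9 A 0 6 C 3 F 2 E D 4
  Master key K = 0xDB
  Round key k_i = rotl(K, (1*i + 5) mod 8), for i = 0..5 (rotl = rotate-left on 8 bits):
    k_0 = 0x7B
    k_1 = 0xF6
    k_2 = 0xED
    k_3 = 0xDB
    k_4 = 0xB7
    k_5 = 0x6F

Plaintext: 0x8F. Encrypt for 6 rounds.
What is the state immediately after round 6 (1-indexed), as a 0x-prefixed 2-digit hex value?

0x44

s_0 = plaintext = 0x8F
s_1 = Round(s_0, k_0) = 0xF0
s_2 = Round(s_1, k_1) = 0x05
s_3 = Round(s_2, k_2) = 0x56
s_4 = Round(s_3, k_3) = 0x6B
s_5 = Round(s_4, k_4) = 0xB4
s_6 = Round(s_5, k_5) = 0x44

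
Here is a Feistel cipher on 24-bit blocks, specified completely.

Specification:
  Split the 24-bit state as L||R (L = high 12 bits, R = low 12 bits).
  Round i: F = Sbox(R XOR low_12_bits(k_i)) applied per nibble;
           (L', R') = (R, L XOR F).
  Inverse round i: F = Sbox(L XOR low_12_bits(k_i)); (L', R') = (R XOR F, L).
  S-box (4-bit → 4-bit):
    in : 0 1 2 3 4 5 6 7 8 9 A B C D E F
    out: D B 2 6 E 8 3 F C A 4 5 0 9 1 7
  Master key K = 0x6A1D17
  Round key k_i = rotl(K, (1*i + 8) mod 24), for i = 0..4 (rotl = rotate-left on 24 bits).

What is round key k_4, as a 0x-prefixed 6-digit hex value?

K = 0x6A1D17
k_0 = rotl(K, (1*0+8) mod 24) = rotl(K, 8) = 0x1D176A
k_1 = rotl(K, (1*1+8) mod 24) = rotl(K, 9) = 0x3A2ED4
k_2 = rotl(K, (1*2+8) mod 24) = rotl(K, 10) = 0x745DA8
k_3 = rotl(K, (1*3+8) mod 24) = rotl(K, 11) = 0xE8BB50
k_4 = rotl(K, (1*4+8) mod 24) = rotl(K, 12) = 0xD176A1

0xD176A1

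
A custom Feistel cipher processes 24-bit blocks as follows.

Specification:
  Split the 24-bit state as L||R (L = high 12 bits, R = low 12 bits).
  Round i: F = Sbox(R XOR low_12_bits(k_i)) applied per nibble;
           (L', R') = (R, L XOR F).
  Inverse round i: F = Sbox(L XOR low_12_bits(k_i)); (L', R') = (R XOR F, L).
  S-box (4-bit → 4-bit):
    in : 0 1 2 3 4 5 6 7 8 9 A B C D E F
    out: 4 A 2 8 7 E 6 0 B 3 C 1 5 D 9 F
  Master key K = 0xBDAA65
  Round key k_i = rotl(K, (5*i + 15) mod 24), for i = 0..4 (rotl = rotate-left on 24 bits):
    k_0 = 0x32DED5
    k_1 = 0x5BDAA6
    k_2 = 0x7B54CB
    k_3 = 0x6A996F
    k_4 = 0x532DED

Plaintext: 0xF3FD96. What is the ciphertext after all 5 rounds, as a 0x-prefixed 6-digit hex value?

s_0 = plaintext = 0xF3FD96
s_1 = Round(s_0, k_0) = 0xD96747
s_2 = Round(s_1, k_1) = 0x74700C
s_3 = Round(s_2, k_2) = 0x00C017
s_4 = Round(s_3, k_3) = 0x017307
s_5 = Round(s_4, k_4) = 0x30798B

0x30798B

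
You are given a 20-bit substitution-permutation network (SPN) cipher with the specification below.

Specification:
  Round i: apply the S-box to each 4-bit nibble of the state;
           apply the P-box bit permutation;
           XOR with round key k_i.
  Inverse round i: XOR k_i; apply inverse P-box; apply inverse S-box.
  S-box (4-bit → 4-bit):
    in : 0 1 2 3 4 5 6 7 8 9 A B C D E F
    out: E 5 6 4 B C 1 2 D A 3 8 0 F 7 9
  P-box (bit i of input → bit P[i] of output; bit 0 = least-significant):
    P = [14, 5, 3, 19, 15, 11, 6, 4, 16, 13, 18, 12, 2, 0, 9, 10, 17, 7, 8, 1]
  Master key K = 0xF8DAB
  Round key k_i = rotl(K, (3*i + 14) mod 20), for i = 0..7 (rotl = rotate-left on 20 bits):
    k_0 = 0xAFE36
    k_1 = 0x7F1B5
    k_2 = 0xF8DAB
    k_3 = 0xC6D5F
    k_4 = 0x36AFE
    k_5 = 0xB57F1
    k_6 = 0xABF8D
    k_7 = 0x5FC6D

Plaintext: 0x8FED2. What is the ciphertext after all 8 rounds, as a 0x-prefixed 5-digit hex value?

s_0 = plaintext = 0x8FED2
s_1 = Round(s_0, k_0) = 0xD5348
s_2 = Round(s_1, k_1) = 0x93E2F
s_3 = Round(s_2, k_2) = 0x2E769
s_4 = Round(s_3, k_3) = 0x4CEFA
s_5 = Round(s_4, k_4) = 0x48A4C
s_6 = Round(s_5, k_5) = 0x8F967
s_7 = Round(s_6, k_6) = 0x80AAB
s_8 = Round(s_7, k_7) = 0xE536E

0xE536E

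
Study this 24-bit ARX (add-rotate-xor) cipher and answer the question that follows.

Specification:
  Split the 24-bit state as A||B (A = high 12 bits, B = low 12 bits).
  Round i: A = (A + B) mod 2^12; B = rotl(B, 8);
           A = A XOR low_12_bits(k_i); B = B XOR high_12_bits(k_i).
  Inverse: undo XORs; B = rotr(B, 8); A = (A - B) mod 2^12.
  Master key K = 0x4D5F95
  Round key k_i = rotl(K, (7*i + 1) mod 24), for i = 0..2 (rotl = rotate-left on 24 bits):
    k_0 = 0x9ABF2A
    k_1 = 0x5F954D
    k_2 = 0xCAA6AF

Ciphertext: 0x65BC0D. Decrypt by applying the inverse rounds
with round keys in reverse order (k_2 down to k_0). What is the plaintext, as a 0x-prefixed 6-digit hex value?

0x0BF341

s_0 = ciphertext = 0x65BC0D
s_1 = InvRound(s_0, k_2) = 0x684A70
s_2 = InvRound(s_1, k_1) = 0xB2A89F
s_3 = InvRound(s_2, k_0) = 0x0BF341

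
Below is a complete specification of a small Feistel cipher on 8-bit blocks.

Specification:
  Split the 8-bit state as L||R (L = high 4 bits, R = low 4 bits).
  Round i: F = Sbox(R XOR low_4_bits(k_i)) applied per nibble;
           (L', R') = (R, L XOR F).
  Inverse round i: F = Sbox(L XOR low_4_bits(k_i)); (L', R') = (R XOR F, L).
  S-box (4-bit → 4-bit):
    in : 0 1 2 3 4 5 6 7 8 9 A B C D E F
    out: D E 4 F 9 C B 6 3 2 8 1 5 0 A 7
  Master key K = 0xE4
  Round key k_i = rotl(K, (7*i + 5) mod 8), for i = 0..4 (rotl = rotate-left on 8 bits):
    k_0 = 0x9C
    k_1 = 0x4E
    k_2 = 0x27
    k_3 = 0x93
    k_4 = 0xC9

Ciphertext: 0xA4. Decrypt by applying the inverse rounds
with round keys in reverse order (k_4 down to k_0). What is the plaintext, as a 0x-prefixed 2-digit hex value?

0x5E

s_0 = ciphertext = 0xA4
s_1 = InvRound(s_0, k_4) = 0xBA
s_2 = InvRound(s_1, k_3) = 0x9B
s_3 = InvRound(s_2, k_2) = 0x19
s_4 = InvRound(s_3, k_1) = 0xE1
s_5 = InvRound(s_4, k_0) = 0x5E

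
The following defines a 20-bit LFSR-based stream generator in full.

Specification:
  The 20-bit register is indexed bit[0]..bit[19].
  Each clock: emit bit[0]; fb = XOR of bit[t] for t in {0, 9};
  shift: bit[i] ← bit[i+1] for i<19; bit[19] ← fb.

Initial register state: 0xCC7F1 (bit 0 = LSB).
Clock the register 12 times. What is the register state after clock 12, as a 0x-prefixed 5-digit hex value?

reg_0 = 0xCC7F1
clock 1: out=1, reg = 0x663F8
clock 2: out=0, reg = 0xB31FC
clock 3: out=0, reg = 0x598FE
clock 4: out=0, reg = 0x2CC7F
clock 5: out=1, reg = 0x9663F
clock 6: out=1, reg = 0x4B31F
clock 7: out=1, reg = 0x2598F
clock 8: out=1, reg = 0x92CC7
clock 9: out=1, reg = 0xC9663
clock 10: out=1, reg = 0x64B31
clock 11: out=1, reg = 0x32598
clock 12: out=0, reg = 0x192CC

0x192CC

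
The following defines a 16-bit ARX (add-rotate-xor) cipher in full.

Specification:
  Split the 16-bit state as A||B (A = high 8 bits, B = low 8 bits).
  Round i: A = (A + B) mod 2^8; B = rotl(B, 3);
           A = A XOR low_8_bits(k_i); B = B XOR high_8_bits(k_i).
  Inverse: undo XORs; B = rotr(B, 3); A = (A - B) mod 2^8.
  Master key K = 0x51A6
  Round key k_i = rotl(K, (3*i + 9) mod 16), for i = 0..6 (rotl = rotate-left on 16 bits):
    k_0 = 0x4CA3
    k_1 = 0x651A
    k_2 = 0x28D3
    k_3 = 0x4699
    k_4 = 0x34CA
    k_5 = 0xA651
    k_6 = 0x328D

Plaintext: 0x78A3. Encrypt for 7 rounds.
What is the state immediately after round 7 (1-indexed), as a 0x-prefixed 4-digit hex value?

s_0 = plaintext = 0x78A3
s_1 = Round(s_0, k_0) = 0xB851
s_2 = Round(s_1, k_1) = 0x13EF
s_3 = Round(s_2, k_2) = 0xD157
s_4 = Round(s_3, k_3) = 0xB1FC
s_5 = Round(s_4, k_4) = 0x67D3
s_6 = Round(s_5, k_5) = 0x6B38
s_7 = Round(s_6, k_6) = 0x2EF3

0x2EF3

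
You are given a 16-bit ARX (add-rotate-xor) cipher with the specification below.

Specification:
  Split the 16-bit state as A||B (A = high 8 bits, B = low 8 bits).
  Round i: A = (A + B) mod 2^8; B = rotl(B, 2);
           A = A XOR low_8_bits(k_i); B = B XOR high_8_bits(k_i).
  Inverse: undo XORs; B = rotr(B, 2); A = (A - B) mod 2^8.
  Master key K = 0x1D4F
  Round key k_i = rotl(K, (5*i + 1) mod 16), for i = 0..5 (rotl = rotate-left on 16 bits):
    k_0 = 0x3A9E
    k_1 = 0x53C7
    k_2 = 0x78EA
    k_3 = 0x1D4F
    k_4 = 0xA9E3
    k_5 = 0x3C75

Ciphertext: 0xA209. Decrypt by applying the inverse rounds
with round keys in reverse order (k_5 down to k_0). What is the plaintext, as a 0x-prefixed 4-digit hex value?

0xDC7E

s_0 = ciphertext = 0xA209
s_1 = InvRound(s_0, k_5) = 0x8A4D
s_2 = InvRound(s_1, k_4) = 0x3039
s_3 = InvRound(s_2, k_3) = 0x7609
s_4 = InvRound(s_3, k_2) = 0x405C
s_5 = InvRound(s_4, k_1) = 0xC4C3
s_6 = InvRound(s_5, k_0) = 0xDC7E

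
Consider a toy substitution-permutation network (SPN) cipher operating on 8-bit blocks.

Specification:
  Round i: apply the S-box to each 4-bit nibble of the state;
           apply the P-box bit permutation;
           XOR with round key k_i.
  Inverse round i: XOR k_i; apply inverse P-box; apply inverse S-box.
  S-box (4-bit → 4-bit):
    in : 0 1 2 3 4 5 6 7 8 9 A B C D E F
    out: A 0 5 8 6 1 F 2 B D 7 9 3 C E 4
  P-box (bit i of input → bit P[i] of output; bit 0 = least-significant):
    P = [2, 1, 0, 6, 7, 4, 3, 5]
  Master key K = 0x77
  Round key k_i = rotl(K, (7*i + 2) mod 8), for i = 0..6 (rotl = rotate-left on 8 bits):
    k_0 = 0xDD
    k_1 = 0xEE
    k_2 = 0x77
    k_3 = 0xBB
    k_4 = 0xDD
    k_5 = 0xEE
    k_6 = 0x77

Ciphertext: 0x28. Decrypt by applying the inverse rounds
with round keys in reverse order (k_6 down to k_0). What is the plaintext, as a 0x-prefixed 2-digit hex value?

s_0 = ciphertext = 0x28
s_1 = InvRound(s_0, k_6) = 0x46
s_2 = InvRound(s_1, k_5) = 0x91
s_3 = InvRound(s_2, k_4) = 0xFB
s_4 = InvRound(s_3, k_3) = 0x13
s_5 = InvRound(s_4, k_2) = 0x3B
s_6 = InvRound(s_5, k_1) = 0xC9
s_7 = InvRound(s_6, k_0) = 0x75

0x75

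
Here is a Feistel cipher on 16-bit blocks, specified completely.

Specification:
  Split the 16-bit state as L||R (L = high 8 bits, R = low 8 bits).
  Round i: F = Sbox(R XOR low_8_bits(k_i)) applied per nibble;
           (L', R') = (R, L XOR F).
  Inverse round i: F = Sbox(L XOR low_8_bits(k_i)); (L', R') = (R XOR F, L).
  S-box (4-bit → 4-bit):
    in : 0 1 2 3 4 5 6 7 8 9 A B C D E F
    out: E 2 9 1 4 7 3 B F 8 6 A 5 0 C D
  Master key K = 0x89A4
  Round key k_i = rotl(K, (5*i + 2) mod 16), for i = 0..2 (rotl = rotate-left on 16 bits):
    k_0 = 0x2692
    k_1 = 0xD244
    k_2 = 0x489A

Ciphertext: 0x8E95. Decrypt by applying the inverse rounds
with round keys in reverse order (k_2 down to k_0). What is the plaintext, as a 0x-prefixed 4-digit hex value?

s_0 = ciphertext = 0x8E95
s_1 = InvRound(s_0, k_2) = 0xB18E
s_2 = InvRound(s_1, k_1) = 0x59B1
s_3 = InvRound(s_2, k_0) = 0xEB59

0xEB59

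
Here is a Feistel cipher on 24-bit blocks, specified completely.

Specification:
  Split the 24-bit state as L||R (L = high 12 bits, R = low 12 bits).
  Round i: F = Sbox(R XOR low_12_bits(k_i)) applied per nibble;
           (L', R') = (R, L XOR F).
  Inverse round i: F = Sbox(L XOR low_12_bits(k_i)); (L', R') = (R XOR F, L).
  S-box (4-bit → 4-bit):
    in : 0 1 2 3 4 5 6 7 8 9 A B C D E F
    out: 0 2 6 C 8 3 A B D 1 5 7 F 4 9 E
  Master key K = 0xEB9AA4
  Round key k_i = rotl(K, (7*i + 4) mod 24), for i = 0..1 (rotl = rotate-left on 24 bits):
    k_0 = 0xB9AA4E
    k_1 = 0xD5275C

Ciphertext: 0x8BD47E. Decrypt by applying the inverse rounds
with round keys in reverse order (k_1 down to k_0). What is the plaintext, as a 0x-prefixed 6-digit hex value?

0x8EBAEC

s_0 = ciphertext = 0x8BD47E
s_1 = InvRound(s_0, k_1) = 0xAEC8BD
s_2 = InvRound(s_1, k_0) = 0x8EBAEC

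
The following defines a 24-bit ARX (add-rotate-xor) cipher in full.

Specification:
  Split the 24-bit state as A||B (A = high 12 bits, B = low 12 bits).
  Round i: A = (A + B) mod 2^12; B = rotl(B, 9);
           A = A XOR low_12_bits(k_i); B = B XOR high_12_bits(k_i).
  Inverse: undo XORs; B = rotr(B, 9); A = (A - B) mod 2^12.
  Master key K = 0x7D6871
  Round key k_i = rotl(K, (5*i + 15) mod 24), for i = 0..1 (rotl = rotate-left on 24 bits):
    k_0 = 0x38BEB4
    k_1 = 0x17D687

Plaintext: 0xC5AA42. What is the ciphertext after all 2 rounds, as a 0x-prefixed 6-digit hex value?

s_0 = plaintext = 0xC5AA42
s_1 = Round(s_0, k_0) = 0x8286C3
s_2 = Round(s_1, k_1) = 0x86C7A5

0x86C7A5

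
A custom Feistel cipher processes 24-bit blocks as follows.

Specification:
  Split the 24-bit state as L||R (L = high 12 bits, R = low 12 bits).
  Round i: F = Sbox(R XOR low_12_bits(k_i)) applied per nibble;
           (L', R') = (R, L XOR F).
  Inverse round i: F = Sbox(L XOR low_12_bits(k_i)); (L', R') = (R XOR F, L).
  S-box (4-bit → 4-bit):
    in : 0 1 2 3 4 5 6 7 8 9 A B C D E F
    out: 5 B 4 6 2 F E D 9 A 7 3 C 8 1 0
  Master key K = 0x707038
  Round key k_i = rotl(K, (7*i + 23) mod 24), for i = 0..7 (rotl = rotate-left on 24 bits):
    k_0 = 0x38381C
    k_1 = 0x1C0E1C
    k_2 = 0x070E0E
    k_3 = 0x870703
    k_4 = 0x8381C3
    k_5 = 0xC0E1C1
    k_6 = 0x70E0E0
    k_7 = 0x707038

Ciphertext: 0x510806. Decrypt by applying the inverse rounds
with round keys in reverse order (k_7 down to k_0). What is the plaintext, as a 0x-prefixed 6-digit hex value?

s_0 = ciphertext = 0x510806
s_1 = InvRound(s_0, k_7) = 0x74F510
s_2 = InvRound(s_1, k_6) = 0x86074F
s_3 = InvRound(s_2, k_5) = 0xD34860
s_4 = InvRound(s_3, k_4) = 0x46DD34
s_5 = InvRound(s_4, k_3) = 0xBD546D
s_6 = InvRound(s_5, k_2) = 0xBEEBD5
s_7 = InvRound(s_6, k_1) = 0x4D1BEE
s_8 = InvRound(s_7, k_0) = 0x7264D1

0x7264D1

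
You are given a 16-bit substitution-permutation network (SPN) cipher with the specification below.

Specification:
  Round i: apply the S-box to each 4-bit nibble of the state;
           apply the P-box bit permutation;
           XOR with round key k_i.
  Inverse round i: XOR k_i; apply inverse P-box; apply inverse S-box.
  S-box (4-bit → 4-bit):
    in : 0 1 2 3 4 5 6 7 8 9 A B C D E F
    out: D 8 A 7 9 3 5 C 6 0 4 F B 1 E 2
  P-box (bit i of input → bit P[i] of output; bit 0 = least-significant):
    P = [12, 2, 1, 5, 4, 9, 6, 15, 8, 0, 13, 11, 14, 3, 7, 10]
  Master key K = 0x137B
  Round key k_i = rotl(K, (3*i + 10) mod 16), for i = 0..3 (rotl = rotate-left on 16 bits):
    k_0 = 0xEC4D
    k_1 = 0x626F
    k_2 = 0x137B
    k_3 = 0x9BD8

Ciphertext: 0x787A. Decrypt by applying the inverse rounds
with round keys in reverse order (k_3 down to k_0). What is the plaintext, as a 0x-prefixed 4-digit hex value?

0x4FB8

s_0 = ciphertext = 0x787A
s_1 = InvRound(s_0, k_3) = 0x6627
s_2 = InvRound(s_1, k_2) = 0xC665
s_3 = InvRound(s_2, k_1) = 0x2A1A
s_4 = InvRound(s_3, k_0) = 0x4FB8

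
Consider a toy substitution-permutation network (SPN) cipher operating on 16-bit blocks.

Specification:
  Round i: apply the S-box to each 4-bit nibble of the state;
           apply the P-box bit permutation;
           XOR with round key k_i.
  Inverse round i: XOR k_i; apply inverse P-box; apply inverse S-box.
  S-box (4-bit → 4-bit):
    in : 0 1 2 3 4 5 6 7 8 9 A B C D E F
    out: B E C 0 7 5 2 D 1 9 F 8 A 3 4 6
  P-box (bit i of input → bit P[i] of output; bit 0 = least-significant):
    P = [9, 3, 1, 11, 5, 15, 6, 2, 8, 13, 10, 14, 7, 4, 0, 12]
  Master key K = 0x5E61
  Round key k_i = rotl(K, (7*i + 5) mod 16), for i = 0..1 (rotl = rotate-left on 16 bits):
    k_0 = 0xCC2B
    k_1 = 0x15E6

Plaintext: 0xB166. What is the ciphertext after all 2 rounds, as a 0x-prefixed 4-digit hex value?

0x14A2

s_0 = plaintext = 0xB166
s_1 = Round(s_0, k_0) = 0x3823
s_2 = Round(s_1, k_1) = 0x14A2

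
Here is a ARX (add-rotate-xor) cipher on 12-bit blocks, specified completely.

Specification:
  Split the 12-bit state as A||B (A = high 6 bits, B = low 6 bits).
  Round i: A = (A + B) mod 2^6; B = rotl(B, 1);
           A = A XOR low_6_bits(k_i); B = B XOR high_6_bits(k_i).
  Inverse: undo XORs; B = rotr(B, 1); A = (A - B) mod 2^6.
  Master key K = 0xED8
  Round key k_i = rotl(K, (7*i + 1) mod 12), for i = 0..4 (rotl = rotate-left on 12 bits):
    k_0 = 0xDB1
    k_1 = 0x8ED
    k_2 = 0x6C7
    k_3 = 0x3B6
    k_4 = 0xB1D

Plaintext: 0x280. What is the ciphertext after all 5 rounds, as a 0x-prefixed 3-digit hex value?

s_0 = plaintext = 0x280
s_1 = Round(s_0, k_0) = 0xEF6
s_2 = Round(s_1, k_1) = 0x70E
s_3 = Round(s_2, k_2) = 0xB47
s_4 = Round(s_3, k_3) = 0x080
s_5 = Round(s_4, k_4) = 0x7EC

0x7EC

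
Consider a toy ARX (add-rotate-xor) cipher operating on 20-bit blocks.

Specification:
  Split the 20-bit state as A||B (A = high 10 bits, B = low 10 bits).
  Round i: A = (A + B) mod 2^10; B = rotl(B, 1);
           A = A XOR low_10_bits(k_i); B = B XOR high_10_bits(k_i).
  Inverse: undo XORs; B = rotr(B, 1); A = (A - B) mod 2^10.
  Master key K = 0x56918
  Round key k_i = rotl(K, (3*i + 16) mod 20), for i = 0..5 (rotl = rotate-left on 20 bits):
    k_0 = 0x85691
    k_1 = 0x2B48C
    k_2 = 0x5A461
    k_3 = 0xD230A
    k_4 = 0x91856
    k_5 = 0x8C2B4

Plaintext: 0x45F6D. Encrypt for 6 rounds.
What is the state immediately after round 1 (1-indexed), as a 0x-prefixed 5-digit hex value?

0x854CE

s_0 = plaintext = 0x45F6D
s_1 = Round(s_0, k_0) = 0x854CE
s_2 = Round(s_1, k_1) = 0x9BD31
s_3 = Round(s_2, k_2) = 0xF070B
s_4 = Round(s_3, k_3) = 0x7195F
s_5 = Round(s_4, k_4) = 0xDCCF8
s_6 = Round(s_5, k_5) = 0xB7FC0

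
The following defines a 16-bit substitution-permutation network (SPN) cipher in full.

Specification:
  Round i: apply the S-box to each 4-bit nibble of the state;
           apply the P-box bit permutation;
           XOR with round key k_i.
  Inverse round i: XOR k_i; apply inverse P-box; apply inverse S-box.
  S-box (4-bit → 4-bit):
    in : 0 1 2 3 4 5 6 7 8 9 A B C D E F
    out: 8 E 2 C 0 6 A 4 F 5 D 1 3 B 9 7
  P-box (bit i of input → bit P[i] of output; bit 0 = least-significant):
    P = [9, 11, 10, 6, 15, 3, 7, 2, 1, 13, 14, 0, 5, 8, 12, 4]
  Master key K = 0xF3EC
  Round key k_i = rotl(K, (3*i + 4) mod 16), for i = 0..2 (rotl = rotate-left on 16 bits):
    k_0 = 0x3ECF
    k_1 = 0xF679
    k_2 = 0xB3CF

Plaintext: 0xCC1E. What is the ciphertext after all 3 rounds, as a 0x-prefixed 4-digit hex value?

s_0 = plaintext = 0xCC1E
s_1 = Round(s_0, k_0) = 0x1D21
s_2 = Round(s_1, k_1) = 0xCB22
s_3 = Round(s_2, k_2) = 0xBAE5

0xBAE5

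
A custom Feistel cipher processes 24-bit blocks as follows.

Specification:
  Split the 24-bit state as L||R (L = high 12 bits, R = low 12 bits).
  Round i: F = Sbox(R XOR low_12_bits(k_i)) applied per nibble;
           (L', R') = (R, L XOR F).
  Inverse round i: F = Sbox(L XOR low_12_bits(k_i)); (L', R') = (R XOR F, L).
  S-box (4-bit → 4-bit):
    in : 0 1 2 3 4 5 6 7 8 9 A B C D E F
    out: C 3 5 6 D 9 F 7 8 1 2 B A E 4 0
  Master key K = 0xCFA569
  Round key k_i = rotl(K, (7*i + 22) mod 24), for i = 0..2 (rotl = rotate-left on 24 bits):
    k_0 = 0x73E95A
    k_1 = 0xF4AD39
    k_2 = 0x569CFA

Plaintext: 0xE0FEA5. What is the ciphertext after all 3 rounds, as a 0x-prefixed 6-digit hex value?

s_0 = plaintext = 0xE0FEA5
s_1 = Round(s_0, k_0) = 0xEA590F
s_2 = Round(s_1, k_1) = 0x90F3CA
s_3 = Round(s_2, k_2) = 0x3CA963

0x3CA963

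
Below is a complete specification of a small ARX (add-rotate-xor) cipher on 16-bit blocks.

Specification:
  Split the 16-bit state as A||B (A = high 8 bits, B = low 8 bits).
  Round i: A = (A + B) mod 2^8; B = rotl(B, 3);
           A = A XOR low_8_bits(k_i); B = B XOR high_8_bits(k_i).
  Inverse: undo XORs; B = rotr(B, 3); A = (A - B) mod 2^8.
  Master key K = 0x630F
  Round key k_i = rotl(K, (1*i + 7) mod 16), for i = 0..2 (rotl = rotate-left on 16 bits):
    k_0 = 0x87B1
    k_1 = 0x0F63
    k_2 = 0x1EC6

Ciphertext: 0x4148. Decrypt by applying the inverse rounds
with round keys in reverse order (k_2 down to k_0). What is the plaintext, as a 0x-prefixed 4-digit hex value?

s_0 = ciphertext = 0x4148
s_1 = InvRound(s_0, k_2) = 0xBDCA
s_2 = InvRound(s_1, k_1) = 0x26B8
s_3 = InvRound(s_2, k_0) = 0xB0E7

0xB0E7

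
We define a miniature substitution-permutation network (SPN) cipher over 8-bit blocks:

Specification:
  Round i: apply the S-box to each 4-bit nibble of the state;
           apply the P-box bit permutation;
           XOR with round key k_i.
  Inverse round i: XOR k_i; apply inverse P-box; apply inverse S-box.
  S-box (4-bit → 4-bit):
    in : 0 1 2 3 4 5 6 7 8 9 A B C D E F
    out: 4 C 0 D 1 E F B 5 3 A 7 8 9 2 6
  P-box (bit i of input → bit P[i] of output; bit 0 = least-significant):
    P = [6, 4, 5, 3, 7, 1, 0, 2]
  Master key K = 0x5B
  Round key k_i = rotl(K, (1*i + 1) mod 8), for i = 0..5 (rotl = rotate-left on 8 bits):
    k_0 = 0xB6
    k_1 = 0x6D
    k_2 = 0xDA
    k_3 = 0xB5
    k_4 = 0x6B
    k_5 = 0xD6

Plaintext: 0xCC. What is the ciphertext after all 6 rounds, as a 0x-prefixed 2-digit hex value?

s_0 = plaintext = 0xCC
s_1 = Round(s_0, k_0) = 0xBA
s_2 = Round(s_1, k_1) = 0xF6
s_3 = Round(s_2, k_2) = 0xA1
s_4 = Round(s_3, k_3) = 0x9B
s_5 = Round(s_4, k_4) = 0x99
s_6 = Round(s_5, k_5) = 0x04

0x04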